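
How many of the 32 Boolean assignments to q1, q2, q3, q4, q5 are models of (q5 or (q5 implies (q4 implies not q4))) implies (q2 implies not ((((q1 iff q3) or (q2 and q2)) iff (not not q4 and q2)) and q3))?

28

Initial set: {T ((q5 or (q5 implies (q4 implies not q4))) implies (q2 implies not ((((q1 iff q3) or (q2 and q2)) iff (not not q4 and q2)) and q3)))}.
T ((q5 or (q5 implies (q4 implies not q4))) implies (q2 implies not ((((q1 iff q3) or (q2 and q2)) iff (not not q4 and q2)) and q3))): β-rule — branch into F (q5 or (q5 implies (q4 implies not q4)))  //  T (q2 implies not ((((q1 iff q3) or (q2 and q2)) iff (not not q4 and q2)) and q3)).
  branch 1 (add F (q5 or (q5 implies (q4 implies not q4)))):
    F (q5 or (q5 implies (q4 implies not q4))): α-rule — add F q5, F (q5 implies (q4 implies not q4)).
    F (q5 implies (q4 implies not q4)): α-rule — add T q5, F (q4 implies not q4).
    × closes — contains both q5 and not q5.
  branch 2 (add T (q2 implies not ((((q1 iff q3) or (q2 and q2)) iff (not not q4 and q2)) and q3))):
    T (q2 implies not ((((q1 iff q3) or (q2 and q2)) iff (not not q4 and q2)) and q3)): β-rule — branch into F q2  //  T not ((((q1 iff q3) or (q2 and q2)) iff (not not q4 and q2)) and q3).
      branch 2.1 (add F q2):
        ○ open, literals {q2=0}.
      branch 2.2 (add T not ((((q1 iff q3) or (q2 and q2)) iff (not not q4 and q2)) and q3)):
        T not ((((q1 iff q3) or (q2 and q2)) iff (not not q4 and q2)) and q3): β-rule — branch into F (((q1 iff q3) or (q2 and q2)) iff (not not q4 and q2))  //  F q3.
          branch 2.2.1 (add F (((q1 iff q3) or (q2 and q2)) iff (not not q4 and q2))):
            F (((q1 iff q3) or (q2 and q2)) iff (not not q4 and q2)): β-rule — branch into T ((q1 iff q3) or (q2 and q2)), F (not not q4 and q2)  //  F ((q1 iff q3) or (q2 and q2)), T (not not q4 and q2).
              branch 2.2.1.1 (add T ((q1 iff q3) or (q2 and q2)), F (not not q4 and q2)):
                T ((q1 iff q3) or (q2 and q2)): β-rule — branch into T (q1 iff q3)  //  T (q2 and q2).
                  branch 2.2.1.1.1 (add T (q1 iff q3)):
                    F (not not q4 and q2): β-rule — branch into F not not q4  //  F q2.
                      branch 2.2.1.1.1.1 (add F not not q4):
                        F not not q4: drop double negation, giving F q4.
                        T (q1 iff q3): β-rule — branch into T q1, T q3  //  F q1, F q3.
                          branch 2.2.1.1.1.1.1 (add T q1, T q3):
                            ○ open, literals {q1=1, q3=1, q4=0}.
                          branch 2.2.1.1.1.1.2 (add F q1, F q3):
                            ○ open, literals {q1=0, q3=0, q4=0}.
                      branch 2.2.1.1.1.2 (add F q2):
                        T (q1 iff q3): β-rule — branch into T q1, T q3  //  F q1, F q3.
                          branch 2.2.1.1.1.2.1 (add T q1, T q3):
                            ○ open, literals {q1=1, q2=0, q3=1}.
                          branch 2.2.1.1.1.2.2 (add F q1, F q3):
                            ○ open, literals {q1=0, q2=0, q3=0}.
                  branch 2.2.1.1.2 (add T (q2 and q2)):
                    T (q2 and q2): α-rule — add T q2, T q2.
                    F (not not q4 and q2): β-rule — branch into F not not q4  //  F q2.
                      branch 2.2.1.1.2.1 (add F not not q4):
                        F not not q4: drop double negation, giving F q4.
                        ○ open, literals {q2=1, q4=0}.
                      branch 2.2.1.1.2.2 (add F q2):
                        × closes — contains both q2 and not q2.
              branch 2.2.1.2 (add F ((q1 iff q3) or (q2 and q2)), T (not not q4 and q2)):
                F ((q1 iff q3) or (q2 and q2)): α-rule — add F (q1 iff q3), F (q2 and q2).
                T (not not q4 and q2): α-rule — add T not not q4, T q2.
                T not not q4: drop double negation, giving T q4.
                F (q1 iff q3): β-rule — branch into T q1, F q3  //  F q1, T q3.
                  branch 2.2.1.2.1 (add T q1, F q3):
                    F (q2 and q2): β-rule — branch into F q2  //  F q2.
                      branch 2.2.1.2.1.1 (add F q2):
                        × closes — contains both q2 and not q2.
                      branch 2.2.1.2.1.2 (add F q2):
                        × closes — contains both q2 and not q2.
                  branch 2.2.1.2.2 (add F q1, T q3):
                    F (q2 and q2): β-rule — branch into F q2  //  F q2.
                      branch 2.2.1.2.2.1 (add F q2):
                        × closes — contains both q2 and not q2.
                      branch 2.2.1.2.2.2 (add F q2):
                        × closes — contains both q2 and not q2.
          branch 2.2.2 (add F q3):
            ○ open, literals {q3=0}.
6 branches closed, 7 open.
Each open branch fixes some atoms; the unmentioned ones are free. Counting distinct full assignments: branch {q2=0} (q1, q3, q4, q5) contributes 16 new; branch {q1=1, q3=1, q4=0} (q2, q5) contributes 2 new; branch {q1=0, q3=0, q4=0} (q2, q5) contributes 2 new; branch {q1=1, q2=0, q3=1} (q4, q5) contributes 0 new; branch {q1=0, q2=0, q3=0} (q4, q5) contributes 0 new; branch {q2=1, q4=0} (q1, q3, q5) contributes 4 new; branch {q3=0} (q1, q2, q4, q5) contributes 4 new. Total: 28.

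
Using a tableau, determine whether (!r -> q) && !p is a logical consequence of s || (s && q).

No

Initial set: {(s || (s && q)); !((!r -> q) && !p)}.
(s || (s && q)): β-rule — branch into s  //  (s && q).
  branch 1 (add s):
    !((!r -> q) && !p): β-rule — branch into !(!r -> q)  //  !!p.
      branch 1.1 (add !(!r -> q)):
        !(!r -> q): α-rule — add !r, !q.
        ○ open, literals {q=0, r=0, s=1}.
      branch 1.2 (add !!p):
        ○ open, literals {p=1, s=1}.
  branch 2 (add (s && q)):
    (s && q): α-rule — add s, q.
    !((!r -> q) && !p): β-rule — branch into !(!r -> q)  //  !!p.
      branch 2.1 (add !(!r -> q)):
        !(!r -> q): α-rule — add !r, !q.
        × closes — contains both q and !q.
      branch 2.2 (add !!p):
        ○ open, literals {p=1, q=1, s=1}.
1 branch closed, 3 open.
An open branch gives a countermodel: q=0, r=0, s=1 (unmentioned atoms arbitrary); the premises hold there but the conclusion fails.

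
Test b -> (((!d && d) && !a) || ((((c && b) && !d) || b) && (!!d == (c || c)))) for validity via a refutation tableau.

Assume the negation and expand:
Initial set: {F (b -> (((!d && d) && !a) || ((((c && b) && !d) || b) && (!!d == (c || c)))))}.
F (b -> (((!d && d) && !a) || ((((c && b) && !d) || b) && (!!d == (c || c))))): α-rule — add T b, F (((!d && d) && !a) || ((((c && b) && !d) || b) && (!!d == (c || c)))).
F (((!d && d) && !a) || ((((c && b) && !d) || b) && (!!d == (c || c)))): α-rule — add F ((!d && d) && !a), F ((((c && b) && !d) || b) && (!!d == (c || c))).
F ((!d && d) && !a): β-rule — branch into F (!d && d)  //  F !a.
  branch 1 (add F (!d && d)):
    F ((((c && b) && !d) || b) && (!!d == (c || c))): β-rule — branch into F (((c && b) && !d) || b)  //  F (!!d == (c || c)).
      branch 1.1 (add F (((c && b) && !d) || b)):
        F (((c && b) && !d) || b): α-rule — add F ((c && b) && !d), F b.
        × closes — contains both b and !b.
      branch 1.2 (add F (!!d == (c || c))):
        F (!d && d): β-rule — branch into F !d  //  F d.
          branch 1.2.1 (add F !d):
            F (!!d == (c || c)): β-rule — branch into T !!d, F (c || c)  //  F !!d, T (c || c).
              branch 1.2.1.1 (add T !!d, F (c || c)):
                T !!d: drop double negation, giving T d.
                F (c || c): α-rule — add F c, F c.
                ○ open, literals {b=1, c=0, d=1}.
              branch 1.2.1.2 (add F !!d, T (c || c)):
                F !!d: drop double negation, giving F d.
                × closes — contains both d and !d.
          branch 1.2.2 (add F d):
            F (!!d == (c || c)): β-rule — branch into T !!d, F (c || c)  //  F !!d, T (c || c).
              branch 1.2.2.1 (add T !!d, F (c || c)):
                T !!d: drop double negation, giving T d.
                × closes — contains both d and !d.
              branch 1.2.2.2 (add F !!d, T (c || c)):
                F !!d: drop double negation, giving F d.
                T (c || c): β-rule — branch into T c  //  T c.
                  branch 1.2.2.2.1 (add T c):
                    ○ open, literals {b=1, c=1, d=0}.
                  branch 1.2.2.2.2 (add T c):
                    ○ open, literals {b=1, c=1, d=0}.
  branch 2 (add F !a):
    F ((((c && b) && !d) || b) && (!!d == (c || c))): β-rule — branch into F (((c && b) && !d) || b)  //  F (!!d == (c || c)).
      branch 2.1 (add F (((c && b) && !d) || b)):
        F (((c && b) && !d) || b): α-rule — add F ((c && b) && !d), F b.
        × closes — contains both b and !b.
      branch 2.2 (add F (!!d == (c || c))):
        F (!!d == (c || c)): β-rule — branch into T !!d, F (c || c)  //  F !!d, T (c || c).
          branch 2.2.1 (add T !!d, F (c || c)):
            T !!d: drop double negation, giving T d.
            F (c || c): α-rule — add F c, F c.
            ○ open, literals {a=1, b=1, c=0, d=1}.
          branch 2.2.2 (add F !!d, T (c || c)):
            F !!d: drop double negation, giving F d.
            T (c || c): β-rule — branch into T c  //  T c.
              branch 2.2.2.1 (add T c):
                ○ open, literals {a=1, b=1, c=1, d=0}.
              branch 2.2.2.2 (add T c):
                ○ open, literals {a=1, b=1, c=1, d=0}.
4 branches closed, 6 open.
An open branch gives a countermodel: b=1, c=0, d=1 (unmentioned atoms arbitrary); under it the original formula is false.

Not valid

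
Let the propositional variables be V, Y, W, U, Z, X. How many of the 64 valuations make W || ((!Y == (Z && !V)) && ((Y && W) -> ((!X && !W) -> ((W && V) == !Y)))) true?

Initial set: {(W || ((!Y == (Z && !V)) && ((Y && W) -> ((!X && !W) -> ((W && V) == !Y)))))}.
(W || ((!Y == (Z && !V)) && ((Y && W) -> ((!X && !W) -> ((W && V) == !Y))))): β-rule — branch into W  //  ((!Y == (Z && !V)) && ((Y && W) -> ((!X && !W) -> ((W && V) == !Y)))).
  branch 1 (add W):
    ○ open, literals {W=true}.
  branch 2 (add ((!Y == (Z && !V)) && ((Y && W) -> ((!X && !W) -> ((W && V) == !Y))))):
    ((!Y == (Z && !V)) && ((Y && W) -> ((!X && !W) -> ((W && V) == !Y)))): α-rule — add (!Y == (Z && !V)), ((Y && W) -> ((!X && !W) -> ((W && V) == !Y))).
    (!Y == (Z && !V)): β-rule — branch into !Y, (Z && !V)  //  !!Y, !(Z && !V).
      branch 2.1 (add !Y, (Z && !V)):
        (Z && !V): α-rule — add Z, !V.
        ((Y && W) -> ((!X && !W) -> ((W && V) == !Y))): β-rule — branch into !(Y && W)  //  ((!X && !W) -> ((W && V) == !Y)).
          branch 2.1.1 (add !(Y && W)):
            !(Y && W): β-rule — branch into !Y  //  !W.
              branch 2.1.1.1 (add !Y):
                ○ open, literals {V=false, Y=false, Z=true}.
              branch 2.1.1.2 (add !W):
                ○ open, literals {V=false, W=false, Y=false, Z=true}.
          branch 2.1.2 (add ((!X && !W) -> ((W && V) == !Y))):
            ((!X && !W) -> ((W && V) == !Y)): β-rule — branch into !(!X && !W)  //  ((W && V) == !Y).
              branch 2.1.2.1 (add !(!X && !W)):
                !(!X && !W): β-rule — branch into !!X  //  !!W.
                  branch 2.1.2.1.1 (add !!X):
                    ○ open, literals {V=false, X=true, Y=false, Z=true}.
                  branch 2.1.2.1.2 (add !!W):
                    ○ open, literals {V=false, W=true, Y=false, Z=true}.
              branch 2.1.2.2 (add ((W && V) == !Y)):
                ((W && V) == !Y): β-rule — branch into (W && V), !Y  //  !(W && V), !!Y.
                  branch 2.1.2.2.1 (add (W && V), !Y):
                    (W && V): α-rule — add W, V.
                    × closes — contains both V and !V.
                  branch 2.1.2.2.2 (add !(W && V), !!Y):
                    × closes — contains both Y and !Y.
      branch 2.2 (add !!Y, !(Z && !V)):
        ((Y && W) -> ((!X && !W) -> ((W && V) == !Y))): β-rule — branch into !(Y && W)  //  ((!X && !W) -> ((W && V) == !Y)).
          branch 2.2.1 (add !(Y && W)):
            !(Z && !V): β-rule — branch into !Z  //  !!V.
              branch 2.2.1.1 (add !Z):
                !(Y && W): β-rule — branch into !Y  //  !W.
                  branch 2.2.1.1.1 (add !Y):
                    × closes — contains both Y and !Y.
                  branch 2.2.1.1.2 (add !W):
                    ○ open, literals {W=false, Y=true, Z=false}.
              branch 2.2.1.2 (add !!V):
                !(Y && W): β-rule — branch into !Y  //  !W.
                  branch 2.2.1.2.1 (add !Y):
                    × closes — contains both Y and !Y.
                  branch 2.2.1.2.2 (add !W):
                    ○ open, literals {V=true, W=false, Y=true}.
          branch 2.2.2 (add ((!X && !W) -> ((W && V) == !Y))):
            !(Z && !V): β-rule — branch into !Z  //  !!V.
              branch 2.2.2.1 (add !Z):
                ((!X && !W) -> ((W && V) == !Y)): β-rule — branch into !(!X && !W)  //  ((W && V) == !Y).
                  branch 2.2.2.1.1 (add !(!X && !W)):
                    !(!X && !W): β-rule — branch into !!X  //  !!W.
                      branch 2.2.2.1.1.1 (add !!X):
                        ○ open, literals {X=true, Y=true, Z=false}.
                      branch 2.2.2.1.1.2 (add !!W):
                        ○ open, literals {W=true, Y=true, Z=false}.
                  branch 2.2.2.1.2 (add ((W && V) == !Y)):
                    ((W && V) == !Y): β-rule — branch into (W && V), !Y  //  !(W && V), !!Y.
                      branch 2.2.2.1.2.1 (add (W && V), !Y):
                        × closes — contains both Y and !Y.
                      branch 2.2.2.1.2.2 (add !(W && V), !!Y):
                        !(W && V): β-rule — branch into !W  //  !V.
                          branch 2.2.2.1.2.2.1 (add !W):
                            ○ open, literals {W=false, Y=true, Z=false}.
                          branch 2.2.2.1.2.2.2 (add !V):
                            ○ open, literals {V=false, Y=true, Z=false}.
              branch 2.2.2.2 (add !!V):
                ((!X && !W) -> ((W && V) == !Y)): β-rule — branch into !(!X && !W)  //  ((W && V) == !Y).
                  branch 2.2.2.2.1 (add !(!X && !W)):
                    !(!X && !W): β-rule — branch into !!X  //  !!W.
                      branch 2.2.2.2.1.1 (add !!X):
                        ○ open, literals {V=true, X=true, Y=true}.
                      branch 2.2.2.2.1.2 (add !!W):
                        ○ open, literals {V=true, W=true, Y=true}.
                  branch 2.2.2.2.2 (add ((W && V) == !Y)):
                    ((W && V) == !Y): β-rule — branch into (W && V), !Y  //  !(W && V), !!Y.
                      branch 2.2.2.2.2.1 (add (W && V), !Y):
                        × closes — contains both Y and !Y.
                      branch 2.2.2.2.2.2 (add !(W && V), !!Y):
                        !(W && V): β-rule — branch into !W  //  !V.
                          branch 2.2.2.2.2.2.1 (add !W):
                            ○ open, literals {V=true, W=false, Y=true}.
                          branch 2.2.2.2.2.2.2 (add !V):
                            × closes — contains both V and !V.
7 branches closed, 14 open.
Each open branch fixes some atoms; the unmentioned ones are free. Counting distinct full assignments: branch {W=true} (V, Y, U, Z, X) contributes 32 new; branch {V=false, Y=false, Z=true} (W, U, X) contributes 4 new; branch {V=false, W=false, Y=false, Z=true} (U, X) contributes 0 new; branch {V=false, X=true, Y=false, Z=true} (W, U) contributes 0 new; branch {V=false, W=true, Y=false, Z=true} (U, X) contributes 0 new; branch {W=false, Y=true, Z=false} (V, U, X) contributes 8 new; branch {V=true, W=false, Y=true} (U, Z, X) contributes 4 new; branch {X=true, Y=true, Z=false} (V, W, U) contributes 0 new; branch {W=true, Y=true, Z=false} (V, U, X) contributes 0 new; branch {W=false, Y=true, Z=false} (V, U, X) contributes 0 new; branch {V=false, Y=true, Z=false} (W, U, X) contributes 0 new; branch {V=true, X=true, Y=true} (W, U, Z) contributes 0 new; branch {V=true, W=true, Y=true} (U, Z, X) contributes 0 new; branch {V=true, W=false, Y=true} (U, Z, X) contributes 0 new. Total: 48.

48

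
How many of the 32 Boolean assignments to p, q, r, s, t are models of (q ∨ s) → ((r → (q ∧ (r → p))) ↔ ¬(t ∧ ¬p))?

Initial set: {((q ∨ s) → ((r → (q ∧ (r → p))) ↔ ¬(t ∧ ¬p)))}.
((q ∨ s) → ((r → (q ∧ (r → p))) ↔ ¬(t ∧ ¬p))): β-rule — branch into ¬(q ∨ s)  //  ((r → (q ∧ (r → p))) ↔ ¬(t ∧ ¬p)).
  branch 1 (add ¬(q ∨ s)):
    ¬(q ∨ s): α-rule — add ¬q, ¬s.
    ○ open, literals {q=0, s=0}.
  branch 2 (add ((r → (q ∧ (r → p))) ↔ ¬(t ∧ ¬p))):
    ((r → (q ∧ (r → p))) ↔ ¬(t ∧ ¬p)): β-rule — branch into (r → (q ∧ (r → p))), ¬(t ∧ ¬p)  //  ¬(r → (q ∧ (r → p))), ¬¬(t ∧ ¬p).
      branch 2.1 (add (r → (q ∧ (r → p))), ¬(t ∧ ¬p)):
        (r → (q ∧ (r → p))): β-rule — branch into ¬r  //  (q ∧ (r → p)).
          branch 2.1.1 (add ¬r):
            ¬(t ∧ ¬p): β-rule — branch into ¬t  //  ¬¬p.
              branch 2.1.1.1 (add ¬t):
                ○ open, literals {r=0, t=0}.
              branch 2.1.1.2 (add ¬¬p):
                ○ open, literals {p=1, r=0}.
          branch 2.1.2 (add (q ∧ (r → p))):
            (q ∧ (r → p)): α-rule — add q, (r → p).
            ¬(t ∧ ¬p): β-rule — branch into ¬t  //  ¬¬p.
              branch 2.1.2.1 (add ¬t):
                (r → p): β-rule — branch into ¬r  //  p.
                  branch 2.1.2.1.1 (add ¬r):
                    ○ open, literals {q=1, r=0, t=0}.
                  branch 2.1.2.1.2 (add p):
                    ○ open, literals {p=1, q=1, t=0}.
              branch 2.1.2.2 (add ¬¬p):
                (r → p): β-rule — branch into ¬r  //  p.
                  branch 2.1.2.2.1 (add ¬r):
                    ○ open, literals {p=1, q=1, r=0}.
                  branch 2.1.2.2.2 (add p):
                    ○ open, literals {p=1, q=1}.
      branch 2.2 (add ¬(r → (q ∧ (r → p))), ¬¬(t ∧ ¬p)):
        ¬(r → (q ∧ (r → p))): α-rule — add r, ¬(q ∧ (r → p)).
        ¬¬(t ∧ ¬p): α-rule — add t, ¬p.
        ¬(q ∧ (r → p)): β-rule — branch into ¬q  //  ¬(r → p).
          branch 2.2.1 (add ¬q):
            ○ open, literals {p=0, q=0, r=1, t=1}.
          branch 2.2.2 (add ¬(r → p)):
            ¬(r → p): α-rule — add r, ¬p.
            ○ open, literals {p=0, r=1, t=1}.
0 branches closed, 9 open.
Each open branch fixes some atoms; the unmentioned ones are free. Counting distinct full assignments: branch {q=0, s=0} (p, r, t) contributes 8 new; branch {r=0, t=0} (p, q, s) contributes 6 new; branch {p=1, r=0} (q, s, t) contributes 3 new; branch {q=1, r=0, t=0} (p, s) contributes 0 new; branch {p=1, q=1, t=0} (r, s) contributes 2 new; branch {p=1, q=1, r=0} (s, t) contributes 0 new; branch {p=1, q=1} (r, s, t) contributes 2 new; branch {p=0, q=0, r=1, t=1} (s) contributes 1 new; branch {p=0, r=1, t=1} (q, s) contributes 2 new. Total: 24.

24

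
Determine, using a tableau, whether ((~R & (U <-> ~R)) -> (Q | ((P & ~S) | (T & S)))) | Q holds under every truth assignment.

Not valid

Assume the negation and expand:
Initial set: {F (((~R & (U <-> ~R)) -> (Q | ((P & ~S) | (T & S)))) | Q)}.
F (((~R & (U <-> ~R)) -> (Q | ((P & ~S) | (T & S)))) | Q): α-rule — add F ((~R & (U <-> ~R)) -> (Q | ((P & ~S) | (T & S)))), F Q.
F ((~R & (U <-> ~R)) -> (Q | ((P & ~S) | (T & S)))): α-rule — add T (~R & (U <-> ~R)), F (Q | ((P & ~S) | (T & S))).
T (~R & (U <-> ~R)): α-rule — add T ~R, T (U <-> ~R).
F (Q | ((P & ~S) | (T & S))): α-rule — add F Q, F ((P & ~S) | (T & S)).
F ((P & ~S) | (T & S)): α-rule — add F (P & ~S), F (T & S).
T (U <-> ~R): β-rule — branch into T U, T ~R  //  F U, F ~R.
  branch 1 (add T U, T ~R):
    F (P & ~S): β-rule — branch into F P  //  F ~S.
      branch 1.1 (add F P):
        F (T & S): β-rule — branch into F T  //  F S.
          branch 1.1.1 (add F T):
            ○ open, literals {P=0, Q=0, R=0, T=0, U=1}.
          branch 1.1.2 (add F S):
            ○ open, literals {P=0, Q=0, R=0, S=0, U=1}.
      branch 1.2 (add F ~S):
        F (T & S): β-rule — branch into F T  //  F S.
          branch 1.2.1 (add F T):
            ○ open, literals {Q=0, R=0, S=1, T=0, U=1}.
          branch 1.2.2 (add F S):
            × closes — contains both S and ~S.
  branch 2 (add F U, F ~R):
    × closes — contains both R and ~R.
2 branches closed, 3 open.
An open branch gives a countermodel: P=0, Q=0, R=0, T=0, U=1 (unmentioned atoms arbitrary); under it the original formula is false.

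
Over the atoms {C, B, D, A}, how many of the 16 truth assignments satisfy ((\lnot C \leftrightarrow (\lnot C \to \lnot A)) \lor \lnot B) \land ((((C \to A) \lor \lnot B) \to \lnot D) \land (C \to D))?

3

Initial set: {(((\lnot C \leftrightarrow (\lnot C \to \lnot A)) \lor \lnot B) \land ((((C \to A) \lor \lnot B) \to \lnot D) \land (C \to D)))}.
(((\lnot C \leftrightarrow (\lnot C \to \lnot A)) \lor \lnot B) \land ((((C \to A) \lor \lnot B) \to \lnot D) \land (C \to D))): α-rule — add ((\lnot C \leftrightarrow (\lnot C \to \lnot A)) \lor \lnot B), ((((C \to A) \lor \lnot B) \to \lnot D) \land (C \to D)).
((((C \to A) \lor \lnot B) \to \lnot D) \land (C \to D)): α-rule — add (((C \to A) \lor \lnot B) \to \lnot D), (C \to D).
((\lnot C \leftrightarrow (\lnot C \to \lnot A)) \lor \lnot B): β-rule — branch into (\lnot C \leftrightarrow (\lnot C \to \lnot A))  //  \lnot B.
  branch 1 (add (\lnot C \leftrightarrow (\lnot C \to \lnot A))):
    (((C \to A) \lor \lnot B) \to \lnot D): β-rule — branch into \lnot ((C \to A) \lor \lnot B)  //  \lnot D.
      branch 1.1 (add \lnot ((C \to A) \lor \lnot B)):
        \lnot ((C \to A) \lor \lnot B): α-rule — add \lnot (C \to A), \lnot \lnot B.
        \lnot (C \to A): α-rule — add C, \lnot A.
        (C \to D): β-rule — branch into \lnot C  //  D.
          branch 1.1.1 (add \lnot C):
            × closes — contains both C and \lnot C.
          branch 1.1.2 (add D):
            (\lnot C \leftrightarrow (\lnot C \to \lnot A)): β-rule — branch into \lnot C, (\lnot C \to \lnot A)  //  \lnot \lnot C, \lnot (\lnot C \to \lnot A).
              branch 1.1.2.1 (add \lnot C, (\lnot C \to \lnot A)):
                × closes — contains both C and \lnot C.
              branch 1.1.2.2 (add \lnot \lnot C, \lnot (\lnot C \to \lnot A)):
                \lnot (\lnot C \to \lnot A): α-rule — add \lnot C, \lnot \lnot A.
                × closes — contains both C and \lnot C.
      branch 1.2 (add \lnot D):
        (C \to D): β-rule — branch into \lnot C  //  D.
          branch 1.2.1 (add \lnot C):
            (\lnot C \leftrightarrow (\lnot C \to \lnot A)): β-rule — branch into \lnot C, (\lnot C \to \lnot A)  //  \lnot \lnot C, \lnot (\lnot C \to \lnot A).
              branch 1.2.1.1 (add \lnot C, (\lnot C \to \lnot A)):
                (\lnot C \to \lnot A): β-rule — branch into \lnot \lnot C  //  \lnot A.
                  branch 1.2.1.1.1 (add \lnot \lnot C):
                    × closes — contains both C and \lnot C.
                  branch 1.2.1.1.2 (add \lnot A):
                    ○ open, literals {A=0, C=0, D=0}.
              branch 1.2.1.2 (add \lnot \lnot C, \lnot (\lnot C \to \lnot A)):
                × closes — contains both C and \lnot C.
          branch 1.2.2 (add D):
            × closes — contains both D and \lnot D.
  branch 2 (add \lnot B):
    (((C \to A) \lor \lnot B) \to \lnot D): β-rule — branch into \lnot ((C \to A) \lor \lnot B)  //  \lnot D.
      branch 2.1 (add \lnot ((C \to A) \lor \lnot B)):
        \lnot ((C \to A) \lor \lnot B): α-rule — add \lnot (C \to A), \lnot \lnot B.
        × closes — contains both B and \lnot B.
      branch 2.2 (add \lnot D):
        (C \to D): β-rule — branch into \lnot C  //  D.
          branch 2.2.1 (add \lnot C):
            ○ open, literals {B=0, C=0, D=0}.
          branch 2.2.2 (add D):
            × closes — contains both D and \lnot D.
8 branches closed, 2 open.
Each open branch fixes some atoms; the unmentioned ones are free. Counting distinct full assignments: branch {A=0, C=0, D=0} (B) contributes 2 new; branch {B=0, C=0, D=0} (A) contributes 1 new. Total: 3.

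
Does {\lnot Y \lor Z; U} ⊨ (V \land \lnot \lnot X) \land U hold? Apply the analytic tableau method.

No

Initial set: {(\lnot Y \lor Z); U; \lnot ((V \land \lnot \lnot X) \land U)}.
(\lnot Y \lor Z): β-rule — branch into \lnot Y  //  Z.
  branch 1 (add \lnot Y):
    \lnot ((V \land \lnot \lnot X) \land U): β-rule — branch into \lnot (V \land \lnot \lnot X)  //  \lnot U.
      branch 1.1 (add \lnot (V \land \lnot \lnot X)):
        \lnot (V \land \lnot \lnot X): β-rule — branch into \lnot V  //  \lnot \lnot \lnot X.
          branch 1.1.1 (add \lnot V):
            ○ open, literals {U=1, V=0, Y=0}.
          branch 1.1.2 (add \lnot \lnot \lnot X):
            \lnot \lnot \lnot X: drop double negation, giving \lnot X.
            ○ open, literals {U=1, X=0, Y=0}.
      branch 1.2 (add \lnot U):
        × closes — contains both U and \lnot U.
  branch 2 (add Z):
    \lnot ((V \land \lnot \lnot X) \land U): β-rule — branch into \lnot (V \land \lnot \lnot X)  //  \lnot U.
      branch 2.1 (add \lnot (V \land \lnot \lnot X)):
        \lnot (V \land \lnot \lnot X): β-rule — branch into \lnot V  //  \lnot \lnot \lnot X.
          branch 2.1.1 (add \lnot V):
            ○ open, literals {U=1, V=0, Z=1}.
          branch 2.1.2 (add \lnot \lnot \lnot X):
            \lnot \lnot \lnot X: drop double negation, giving \lnot X.
            ○ open, literals {U=1, X=0, Z=1}.
      branch 2.2 (add \lnot U):
        × closes — contains both U and \lnot U.
2 branches closed, 4 open.
An open branch gives a countermodel: U=1, V=0, Y=0 (unmentioned atoms arbitrary); the premises hold there but the conclusion fails.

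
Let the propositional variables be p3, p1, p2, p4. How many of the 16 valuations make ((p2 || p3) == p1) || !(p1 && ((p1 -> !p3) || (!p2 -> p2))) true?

Initial set: {(((p2 || p3) == p1) || !(p1 && ((p1 -> !p3) || (!p2 -> p2))))}.
(((p2 || p3) == p1) || !(p1 && ((p1 -> !p3) || (!p2 -> p2)))): β-rule — branch into ((p2 || p3) == p1)  //  !(p1 && ((p1 -> !p3) || (!p2 -> p2))).
  branch 1 (add ((p2 || p3) == p1)):
    ((p2 || p3) == p1): β-rule — branch into (p2 || p3), p1  //  !(p2 || p3), !p1.
      branch 1.1 (add (p2 || p3), p1):
        (p2 || p3): β-rule — branch into p2  //  p3.
          branch 1.1.1 (add p2):
            ○ open, literals {p1=T, p2=T}.
          branch 1.1.2 (add p3):
            ○ open, literals {p1=T, p3=T}.
      branch 1.2 (add !(p2 || p3), !p1):
        !(p2 || p3): α-rule — add !p2, !p3.
        ○ open, literals {p1=F, p2=F, p3=F}.
  branch 2 (add !(p1 && ((p1 -> !p3) || (!p2 -> p2)))):
    !(p1 && ((p1 -> !p3) || (!p2 -> p2))): β-rule — branch into !p1  //  !((p1 -> !p3) || (!p2 -> p2)).
      branch 2.1 (add !p1):
        ○ open, literals {p1=F}.
      branch 2.2 (add !((p1 -> !p3) || (!p2 -> p2))):
        !((p1 -> !p3) || (!p2 -> p2)): α-rule — add !(p1 -> !p3), !(!p2 -> p2).
        !(p1 -> !p3): α-rule — add p1, !!p3.
        !(!p2 -> p2): α-rule — add !p2, !p2.
        ○ open, literals {p1=T, p2=F, p3=T}.
0 branches closed, 5 open.
Each open branch fixes some atoms; the unmentioned ones are free. Counting distinct full assignments: branch {p1=T, p2=T} (p3, p4) contributes 4 new; branch {p1=T, p3=T} (p2, p4) contributes 2 new; branch {p1=F, p2=F, p3=F} (p4) contributes 2 new; branch {p1=F} (p3, p2, p4) contributes 6 new; branch {p1=T, p2=F, p3=T} (p4) contributes 0 new. Total: 14.

14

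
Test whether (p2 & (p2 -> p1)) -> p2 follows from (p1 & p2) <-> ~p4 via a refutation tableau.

Yes

Initial set: {((p1 & p2) <-> ~p4); ~((p2 & (p2 -> p1)) -> p2)}.
~((p2 & (p2 -> p1)) -> p2): α-rule — add (p2 & (p2 -> p1)), ~p2.
(p2 & (p2 -> p1)): α-rule — add p2, (p2 -> p1).
× closes — contains both p2 and ~p2.
All 1 branch closes.
Every branch closed, so the premises entail the conclusion.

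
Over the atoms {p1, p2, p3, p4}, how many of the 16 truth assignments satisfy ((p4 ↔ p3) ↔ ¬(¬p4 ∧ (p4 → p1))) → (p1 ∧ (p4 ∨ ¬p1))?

10

Initial set: {T (((p4 ↔ p3) ↔ ¬(¬p4 ∧ (p4 → p1))) → (p1 ∧ (p4 ∨ ¬p1)))}.
T (((p4 ↔ p3) ↔ ¬(¬p4 ∧ (p4 → p1))) → (p1 ∧ (p4 ∨ ¬p1))): β-rule — branch into F ((p4 ↔ p3) ↔ ¬(¬p4 ∧ (p4 → p1)))  //  T (p1 ∧ (p4 ∨ ¬p1)).
  branch 1 (add F ((p4 ↔ p3) ↔ ¬(¬p4 ∧ (p4 → p1)))):
    F ((p4 ↔ p3) ↔ ¬(¬p4 ∧ (p4 → p1))): β-rule — branch into T (p4 ↔ p3), F ¬(¬p4 ∧ (p4 → p1))  //  F (p4 ↔ p3), T ¬(¬p4 ∧ (p4 → p1)).
      branch 1.1 (add T (p4 ↔ p3), F ¬(¬p4 ∧ (p4 → p1))):
        F ¬(¬p4 ∧ (p4 → p1)): α-rule — add T ¬p4, T (p4 → p1).
        T (p4 ↔ p3): β-rule — branch into T p4, T p3  //  F p4, F p3.
          branch 1.1.1 (add T p4, T p3):
            × closes — contains both p4 and ¬p4.
          branch 1.1.2 (add F p4, F p3):
            T (p4 → p1): β-rule — branch into F p4  //  T p1.
              branch 1.1.2.1 (add F p4):
                ○ open, literals {p3=0, p4=0}.
              branch 1.1.2.2 (add T p1):
                ○ open, literals {p1=1, p3=0, p4=0}.
      branch 1.2 (add F (p4 ↔ p3), T ¬(¬p4 ∧ (p4 → p1))):
        F (p4 ↔ p3): β-rule — branch into T p4, F p3  //  F p4, T p3.
          branch 1.2.1 (add T p4, F p3):
            T ¬(¬p4 ∧ (p4 → p1)): β-rule — branch into F ¬p4  //  F (p4 → p1).
              branch 1.2.1.1 (add F ¬p4):
                ○ open, literals {p3=0, p4=1}.
              branch 1.2.1.2 (add F (p4 → p1)):
                F (p4 → p1): α-rule — add T p4, F p1.
                ○ open, literals {p1=0, p3=0, p4=1}.
          branch 1.2.2 (add F p4, T p3):
            T ¬(¬p4 ∧ (p4 → p1)): β-rule — branch into F ¬p4  //  F (p4 → p1).
              branch 1.2.2.1 (add F ¬p4):
                × closes — contains both p4 and ¬p4.
              branch 1.2.2.2 (add F (p4 → p1)):
                F (p4 → p1): α-rule — add T p4, F p1.
                × closes — contains both p4 and ¬p4.
  branch 2 (add T (p1 ∧ (p4 ∨ ¬p1))):
    T (p1 ∧ (p4 ∨ ¬p1)): α-rule — add T p1, T (p4 ∨ ¬p1).
    T (p4 ∨ ¬p1): β-rule — branch into T p4  //  T ¬p1.
      branch 2.1 (add T p4):
        ○ open, literals {p1=1, p4=1}.
      branch 2.2 (add T ¬p1):
        × closes — contains both p1 and ¬p1.
4 branches closed, 5 open.
Each open branch fixes some atoms; the unmentioned ones are free. Counting distinct full assignments: branch {p3=0, p4=0} (p1, p2) contributes 4 new; branch {p1=1, p3=0, p4=0} (p2) contributes 0 new; branch {p3=0, p4=1} (p1, p2) contributes 4 new; branch {p1=0, p3=0, p4=1} (p2) contributes 0 new; branch {p1=1, p4=1} (p2, p3) contributes 2 new. Total: 10.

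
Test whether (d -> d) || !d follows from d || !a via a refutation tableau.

Initial set: {(d || !a); !((d -> d) || !d)}.
!((d -> d) || !d): α-rule — add !(d -> d), !!d.
!(d -> d): α-rule — add d, !d.
× closes — contains both d and !d.
All 1 branch closes.
Every branch closed, so the premises entail the conclusion.

Yes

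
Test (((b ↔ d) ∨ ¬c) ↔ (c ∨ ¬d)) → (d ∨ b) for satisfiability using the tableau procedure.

Initial set: {((((b ↔ d) ∨ ¬c) ↔ (c ∨ ¬d)) → (d ∨ b))}.
((((b ↔ d) ∨ ¬c) ↔ (c ∨ ¬d)) → (d ∨ b)): β-rule — branch into ¬(((b ↔ d) ∨ ¬c) ↔ (c ∨ ¬d))  //  (d ∨ b).
  branch 1 (add ¬(((b ↔ d) ∨ ¬c) ↔ (c ∨ ¬d))):
    ¬(((b ↔ d) ∨ ¬c) ↔ (c ∨ ¬d)): β-rule — branch into ((b ↔ d) ∨ ¬c), ¬(c ∨ ¬d)  //  ¬((b ↔ d) ∨ ¬c), (c ∨ ¬d).
      branch 1.1 (add ((b ↔ d) ∨ ¬c), ¬(c ∨ ¬d)):
        ¬(c ∨ ¬d): α-rule — add ¬c, ¬¬d.
        ((b ↔ d) ∨ ¬c): β-rule — branch into (b ↔ d)  //  ¬c.
          branch 1.1.1 (add (b ↔ d)):
            (b ↔ d): β-rule — branch into b, d  //  ¬b, ¬d.
              branch 1.1.1.1 (add b, d):
                ○ open, literals {b=1, c=0, d=1}.
              branch 1.1.1.2 (add ¬b, ¬d):
                × closes — contains both d and ¬d.
          branch 1.1.2 (add ¬c):
            ○ open, literals {c=0, d=1}.
      branch 1.2 (add ¬((b ↔ d) ∨ ¬c), (c ∨ ¬d)):
        ¬((b ↔ d) ∨ ¬c): α-rule — add ¬(b ↔ d), ¬¬c.
        (c ∨ ¬d): β-rule — branch into c  //  ¬d.
          branch 1.2.1 (add c):
            ¬(b ↔ d): β-rule — branch into b, ¬d  //  ¬b, d.
              branch 1.2.1.1 (add b, ¬d):
                ○ open, literals {b=1, c=1, d=0}.
              branch 1.2.1.2 (add ¬b, d):
                ○ open, literals {b=0, c=1, d=1}.
          branch 1.2.2 (add ¬d):
            ¬(b ↔ d): β-rule — branch into b, ¬d  //  ¬b, d.
              branch 1.2.2.1 (add b, ¬d):
                ○ open, literals {b=1, c=1, d=0}.
              branch 1.2.2.2 (add ¬b, d):
                × closes — contains both d and ¬d.
  branch 2 (add (d ∨ b)):
    (d ∨ b): β-rule — branch into d  //  b.
      branch 2.1 (add d):
        ○ open, literals {d=1}.
      branch 2.2 (add b):
        ○ open, literals {b=1}.
2 branches closed, 7 open.
An open branch gives a satisfying assignment: b=1, c=0, d=1.

Satisfiable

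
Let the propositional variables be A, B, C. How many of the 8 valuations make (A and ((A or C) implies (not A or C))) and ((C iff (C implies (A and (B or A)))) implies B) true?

Initial set: {T ((A and ((A or C) implies (not A or C))) and ((C iff (C implies (A and (B or A)))) implies B))}.
T ((A and ((A or C) implies (not A or C))) and ((C iff (C implies (A and (B or A)))) implies B)): α-rule — add T (A and ((A or C) implies (not A or C))), T ((C iff (C implies (A and (B or A)))) implies B).
T (A and ((A or C) implies (not A or C))): α-rule — add T A, T ((A or C) implies (not A or C)).
T ((C iff (C implies (A and (B or A)))) implies B): β-rule — branch into F (C iff (C implies (A and (B or A))))  //  T B.
  branch 1 (add F (C iff (C implies (A and (B or A))))):
    T ((A or C) implies (not A or C)): β-rule — branch into F (A or C)  //  T (not A or C).
      branch 1.1 (add F (A or C)):
        F (A or C): α-rule — add F A, F C.
        × closes — contains both A and not A.
      branch 1.2 (add T (not A or C)):
        F (C iff (C implies (A and (B or A)))): β-rule — branch into T C, F (C implies (A and (B or A)))  //  F C, T (C implies (A and (B or A))).
          branch 1.2.1 (add T C, F (C implies (A and (B or A)))):
            F (C implies (A and (B or A))): α-rule — add T C, F (A and (B or A)).
            T (not A or C): β-rule — branch into T not A  //  T C.
              branch 1.2.1.1 (add T not A):
                × closes — contains both A and not A.
              branch 1.2.1.2 (add T C):
                F (A and (B or A)): β-rule — branch into F A  //  F (B or A).
                  branch 1.2.1.2.1 (add F A):
                    × closes — contains both A and not A.
                  branch 1.2.1.2.2 (add F (B or A)):
                    F (B or A): α-rule — add F B, F A.
                    × closes — contains both A and not A.
          branch 1.2.2 (add F C, T (C implies (A and (B or A)))):
            T (not A or C): β-rule — branch into T not A  //  T C.
              branch 1.2.2.1 (add T not A):
                × closes — contains both A and not A.
              branch 1.2.2.2 (add T C):
                × closes — contains both C and not C.
  branch 2 (add T B):
    T ((A or C) implies (not A or C)): β-rule — branch into F (A or C)  //  T (not A or C).
      branch 2.1 (add F (A or C)):
        F (A or C): α-rule — add F A, F C.
        × closes — contains both A and not A.
      branch 2.2 (add T (not A or C)):
        T (not A or C): β-rule — branch into T not A  //  T C.
          branch 2.2.1 (add T not A):
            × closes — contains both A and not A.
          branch 2.2.2 (add T C):
            ○ open, literals {A=1, B=1, C=1}.
8 branches closed, 1 open.
Each open branch fixes some atoms; the unmentioned ones are free. Counting distinct full assignments: branch {A=1, B=1, C=1} (none free) contributes 1 new. Total: 1.

1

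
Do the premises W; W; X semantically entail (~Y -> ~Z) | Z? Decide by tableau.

Yes

Initial set: {W; W; X; ~((~Y -> ~Z) | Z)}.
~((~Y -> ~Z) | Z): α-rule — add ~(~Y -> ~Z), ~Z.
~(~Y -> ~Z): α-rule — add ~Y, ~~Z.
× closes — contains both Z and ~Z.
All 1 branch closes.
Every branch closed, so the premises entail the conclusion.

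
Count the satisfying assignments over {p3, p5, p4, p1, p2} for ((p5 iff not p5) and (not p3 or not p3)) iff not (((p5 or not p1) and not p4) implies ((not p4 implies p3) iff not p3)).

Initial set: {T (((p5 iff not p5) and (not p3 or not p3)) iff not (((p5 or not p1) and not p4) implies ((not p4 implies p3) iff not p3)))}.
T (((p5 iff not p5) and (not p3 or not p3)) iff not (((p5 or not p1) and not p4) implies ((not p4 implies p3) iff not p3))): β-rule — branch into T ((p5 iff not p5) and (not p3 or not p3)), T not (((p5 or not p1) and not p4) implies ((not p4 implies p3) iff not p3))  //  F ((p5 iff not p5) and (not p3 or not p3)), F not (((p5 or not p1) and not p4) implies ((not p4 implies p3) iff not p3)).
  branch 1 (add T ((p5 iff not p5) and (not p3 or not p3)), T not (((p5 or not p1) and not p4) implies ((not p4 implies p3) iff not p3))):
    T ((p5 iff not p5) and (not p3 or not p3)): α-rule — add T (p5 iff not p5), T (not p3 or not p3).
    T not (((p5 or not p1) and not p4) implies ((not p4 implies p3) iff not p3)): α-rule — add T ((p5 or not p1) and not p4), F ((not p4 implies p3) iff not p3).
    T ((p5 or not p1) and not p4): α-rule — add T (p5 or not p1), T not p4.
    T (p5 iff not p5): β-rule — branch into T p5, T not p5  //  F p5, F not p5.
      branch 1.1 (add T p5, T not p5):
        × closes — contains both p5 and not p5.
      branch 1.2 (add F p5, F not p5):
        × closes — contains both p5 and not p5.
  branch 2 (add F ((p5 iff not p5) and (not p3 or not p3)), F not (((p5 or not p1) and not p4) implies ((not p4 implies p3) iff not p3))):
    F ((p5 iff not p5) and (not p3 or not p3)): β-rule — branch into F (p5 iff not p5)  //  F (not p3 or not p3).
      branch 2.1 (add F (p5 iff not p5)):
        F not (((p5 or not p1) and not p4) implies ((not p4 implies p3) iff not p3)): β-rule — branch into F ((p5 or not p1) and not p4)  //  T ((not p4 implies p3) iff not p3).
          branch 2.1.1 (add F ((p5 or not p1) and not p4)):
            F (p5 iff not p5): β-rule — branch into T p5, F not p5  //  F p5, T not p5.
              branch 2.1.1.1 (add T p5, F not p5):
                F ((p5 or not p1) and not p4): β-rule — branch into F (p5 or not p1)  //  F not p4.
                  branch 2.1.1.1.1 (add F (p5 or not p1)):
                    F (p5 or not p1): α-rule — add F p5, F not p1.
                    × closes — contains both p5 and not p5.
                  branch 2.1.1.1.2 (add F not p4):
                    ○ open, literals {p4=true, p5=true}.
              branch 2.1.1.2 (add F p5, T not p5):
                F ((p5 or not p1) and not p4): β-rule — branch into F (p5 or not p1)  //  F not p4.
                  branch 2.1.1.2.1 (add F (p5 or not p1)):
                    F (p5 or not p1): α-rule — add F p5, F not p1.
                    ○ open, literals {p1=true, p5=false}.
                  branch 2.1.1.2.2 (add F not p4):
                    ○ open, literals {p4=true, p5=false}.
          branch 2.1.2 (add T ((not p4 implies p3) iff not p3)):
            F (p5 iff not p5): β-rule — branch into T p5, F not p5  //  F p5, T not p5.
              branch 2.1.2.1 (add T p5, F not p5):
                T ((not p4 implies p3) iff not p3): β-rule — branch into T (not p4 implies p3), T not p3  //  F (not p4 implies p3), F not p3.
                  branch 2.1.2.1.1 (add T (not p4 implies p3), T not p3):
                    T (not p4 implies p3): β-rule — branch into F not p4  //  T p3.
                      branch 2.1.2.1.1.1 (add F not p4):
                        ○ open, literals {p3=false, p4=true, p5=true}.
                      branch 2.1.2.1.1.2 (add T p3):
                        × closes — contains both p3 and not p3.
                  branch 2.1.2.1.2 (add F (not p4 implies p3), F not p3):
                    F (not p4 implies p3): α-rule — add T not p4, F p3.
                    × closes — contains both p3 and not p3.
              branch 2.1.2.2 (add F p5, T not p5):
                T ((not p4 implies p3) iff not p3): β-rule — branch into T (not p4 implies p3), T not p3  //  F (not p4 implies p3), F not p3.
                  branch 2.1.2.2.1 (add T (not p4 implies p3), T not p3):
                    T (not p4 implies p3): β-rule — branch into F not p4  //  T p3.
                      branch 2.1.2.2.1.1 (add F not p4):
                        ○ open, literals {p3=false, p4=true, p5=false}.
                      branch 2.1.2.2.1.2 (add T p3):
                        × closes — contains both p3 and not p3.
                  branch 2.1.2.2.2 (add F (not p4 implies p3), F not p3):
                    F (not p4 implies p3): α-rule — add T not p4, F p3.
                    × closes — contains both p3 and not p3.
      branch 2.2 (add F (not p3 or not p3)):
        F (not p3 or not p3): α-rule — add F not p3, F not p3.
        F not (((p5 or not p1) and not p4) implies ((not p4 implies p3) iff not p3)): β-rule — branch into F ((p5 or not p1) and not p4)  //  T ((not p4 implies p3) iff not p3).
          branch 2.2.1 (add F ((p5 or not p1) and not p4)):
            F ((p5 or not p1) and not p4): β-rule — branch into F (p5 or not p1)  //  F not p4.
              branch 2.2.1.1 (add F (p5 or not p1)):
                F (p5 or not p1): α-rule — add F p5, F not p1.
                ○ open, literals {p1=true, p3=true, p5=false}.
              branch 2.2.1.2 (add F not p4):
                ○ open, literals {p3=true, p4=true}.
          branch 2.2.2 (add T ((not p4 implies p3) iff not p3)):
            T ((not p4 implies p3) iff not p3): β-rule — branch into T (not p4 implies p3), T not p3  //  F (not p4 implies p3), F not p3.
              branch 2.2.2.1 (add T (not p4 implies p3), T not p3):
                × closes — contains both p3 and not p3.
              branch 2.2.2.2 (add F (not p4 implies p3), F not p3):
                F (not p4 implies p3): α-rule — add T not p4, F p3.
                × closes — contains both p3 and not p3.
9 branches closed, 7 open.
Each open branch fixes some atoms; the unmentioned ones are free. Counting distinct full assignments: branch {p4=true, p5=true} (p3, p1, p2) contributes 8 new; branch {p1=true, p5=false} (p3, p4, p2) contributes 8 new; branch {p4=true, p5=false} (p3, p1, p2) contributes 4 new; branch {p3=false, p4=true, p5=true} (p1, p2) contributes 0 new; branch {p3=false, p4=true, p5=false} (p1, p2) contributes 0 new; branch {p1=true, p3=true, p5=false} (p4, p2) contributes 0 new; branch {p3=true, p4=true} (p5, p1, p2) contributes 0 new. Total: 20.

20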